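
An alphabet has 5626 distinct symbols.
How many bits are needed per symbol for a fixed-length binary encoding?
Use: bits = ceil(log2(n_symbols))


log2(5626) = 12.4579
Bracket: 2^12 = 4096 < 5626 <= 2^13 = 8192
So ceil(log2(5626)) = 13

bits = ceil(log2(5626)) = ceil(12.4579) = 13 bits


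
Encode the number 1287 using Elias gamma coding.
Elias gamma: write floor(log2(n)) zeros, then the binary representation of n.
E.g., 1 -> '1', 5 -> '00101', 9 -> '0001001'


num_bits = floor(log2(1287)) + 1 = 11
leading_zeros = num_bits - 1 = 10
binary(1287) = 10100000111

Elias gamma(1287) = '0000000000' + '10100000111' = 000000000010100000111 (21 bits)


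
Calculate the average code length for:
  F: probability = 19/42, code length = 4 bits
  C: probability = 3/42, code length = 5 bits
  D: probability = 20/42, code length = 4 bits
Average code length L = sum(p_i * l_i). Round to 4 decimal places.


Weighted contributions p_i * l_i:
  F: (19/42) * 4 = 76/42
  C: (3/42) * 5 = 15/42
  D: (20/42) * 4 = 80/42
Sum = (76 + 15 + 80)/42 = 171/42

L = 171/42 = 4.0714 bits/symbol


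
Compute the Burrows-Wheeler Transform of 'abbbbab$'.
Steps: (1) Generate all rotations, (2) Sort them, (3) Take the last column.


Rotations (sorted):
  0: $abbbbab -> last char: b
  1: ab$abbbb -> last char: b
  2: abbbbab$ -> last char: $
  3: b$abbbba -> last char: a
  4: bab$abbb -> last char: b
  5: bbab$abb -> last char: b
  6: bbbab$ab -> last char: b
  7: bbbbab$a -> last char: a


BWT = bb$abbba


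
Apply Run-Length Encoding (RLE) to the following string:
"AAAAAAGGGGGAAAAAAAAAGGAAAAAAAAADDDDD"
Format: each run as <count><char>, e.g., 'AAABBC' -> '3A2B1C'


Scanning runs left to right:
  i=0: run of 'A' x 6 -> '6A'
  i=6: run of 'G' x 5 -> '5G'
  i=11: run of 'A' x 9 -> '9A'
  i=20: run of 'G' x 2 -> '2G'
  i=22: run of 'A' x 9 -> '9A'
  i=31: run of 'D' x 5 -> '5D'

RLE = 6A5G9A2G9A5D


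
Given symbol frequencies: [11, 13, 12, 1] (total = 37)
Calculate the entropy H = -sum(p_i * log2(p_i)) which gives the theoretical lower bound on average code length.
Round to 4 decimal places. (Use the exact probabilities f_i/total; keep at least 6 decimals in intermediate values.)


Per-symbol terms -p_i * log2(p_i) with p_i = f_i/37:
  p = 11/37 = 0.297297: log2(p) = -1.750022, -p*log2(p) = 0.520277
  p = 13/37 = 0.351351: log2(p) = -1.509014, -p*log2(p) = 0.530194
  p = 12/37 = 0.324324: log2(p) = -1.624491, -p*log2(p) = 0.526862
  p = 1/37 = 0.027027: log2(p) = -5.209453, -p*log2(p) = 0.140796
H = 0.520277 + 0.530194 + 0.526862 + 0.140796 = 1.718129

H = 1.7181 bits/symbol


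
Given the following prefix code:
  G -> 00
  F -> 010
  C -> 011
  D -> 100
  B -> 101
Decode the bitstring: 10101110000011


Decoding step by step:
Bits 101 -> B
Bits 011 -> C
Bits 100 -> D
Bits 00 -> G
Bits 011 -> C


Decoded message: BCDGC


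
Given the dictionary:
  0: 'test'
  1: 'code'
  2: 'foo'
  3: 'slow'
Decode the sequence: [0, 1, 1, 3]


Look up each index in the dictionary:
  0 -> 'test'
  1 -> 'code'
  1 -> 'code'
  3 -> 'slow'

Decoded: "test code code slow"


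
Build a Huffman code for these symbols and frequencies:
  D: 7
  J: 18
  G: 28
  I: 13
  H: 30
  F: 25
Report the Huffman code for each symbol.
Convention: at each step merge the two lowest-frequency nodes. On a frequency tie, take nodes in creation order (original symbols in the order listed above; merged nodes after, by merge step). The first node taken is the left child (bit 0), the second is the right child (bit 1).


Huffman tree construction:
Step 1: Merge D(7) + I(13) = 20
Step 2: Merge J(18) + (D+I)(20) = 38
Step 3: Merge F(25) + G(28) = 53
Step 4: Merge H(30) + (J+(D+I))(38) = 68
Step 5: Merge (F+G)(53) + (H+(J+(D+I)))(68) = 121
Read each symbol's code off the tree from the root (left child = 0, right child = 1).

Codes:
  D: 1110 (length 4)
  J: 110 (length 3)
  G: 01 (length 2)
  I: 1111 (length 4)
  H: 10 (length 2)
  F: 00 (length 2)
Average code length: 300/121 = 2.4793 bits/symbol


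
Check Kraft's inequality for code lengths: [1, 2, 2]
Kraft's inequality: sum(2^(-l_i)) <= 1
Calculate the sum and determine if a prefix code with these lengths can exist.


Sum = 2^(-1) + 2^(-2) + 2^(-2)
    = 0.5 + 0.25 + 0.25
    = 4/4 = 1.0
Since 1.0 <= 1, Kraft's inequality IS satisfied.
A prefix code with these lengths CAN exist.

Kraft sum = 1.0. Satisfied.


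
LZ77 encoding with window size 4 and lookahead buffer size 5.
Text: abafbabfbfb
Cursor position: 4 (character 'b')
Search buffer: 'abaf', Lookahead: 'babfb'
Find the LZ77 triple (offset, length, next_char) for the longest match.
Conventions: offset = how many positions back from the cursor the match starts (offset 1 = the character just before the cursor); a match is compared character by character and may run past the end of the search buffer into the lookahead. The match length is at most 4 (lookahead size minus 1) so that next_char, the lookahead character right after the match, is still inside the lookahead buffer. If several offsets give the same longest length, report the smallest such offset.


Try each offset into the search buffer:
  offset=1 (pos 3, char 'f'): match length 0
  offset=2 (pos 2, char 'a'): match length 0
  offset=3 (pos 1, char 'b'): match length 2
  offset=4 (pos 0, char 'a'): match length 0
Longest match has length 2 at offset 3.
next_char = character at position 4 + 2 = 6 -> 'b'

Best match: offset=3, length=2 (matching 'ba' starting at position 1)
LZ77 triple: (3, 2, 'b')


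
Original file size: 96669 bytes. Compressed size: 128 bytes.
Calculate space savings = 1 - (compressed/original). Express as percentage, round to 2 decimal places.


ratio = compressed/original = 128/96669 = 0.001324
savings = 1 - ratio = 1 - 0.001324 = 0.998676
as a percentage: 0.998676 * 100 = 99.87%

Space savings = 1 - 128/96669 = 99.87%


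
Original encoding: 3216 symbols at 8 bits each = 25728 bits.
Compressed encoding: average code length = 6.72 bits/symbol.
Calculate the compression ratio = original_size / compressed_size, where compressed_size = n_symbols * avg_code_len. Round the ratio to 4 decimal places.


original_size = n_symbols * orig_bits = 3216 * 8 = 25728 bits
compressed_size = n_symbols * avg_code_len = 3216 * 6.72 = 21611.52 bits
ratio = original_size / compressed_size = 25728 / 21611.52 = 1.1905

Compression ratio = 1.1905


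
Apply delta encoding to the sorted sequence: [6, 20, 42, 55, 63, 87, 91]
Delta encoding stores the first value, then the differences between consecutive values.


First value: 6
Deltas:
  20 - 6 = 14
  42 - 20 = 22
  55 - 42 = 13
  63 - 55 = 8
  87 - 63 = 24
  91 - 87 = 4


Delta encoded: [6, 14, 22, 13, 8, 24, 4]


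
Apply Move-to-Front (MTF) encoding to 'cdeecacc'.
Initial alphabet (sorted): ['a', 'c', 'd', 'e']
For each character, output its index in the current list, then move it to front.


MTF encoding:
'c': index 1 in ['a', 'c', 'd', 'e'] -> ['c', 'a', 'd', 'e']
'd': index 2 in ['c', 'a', 'd', 'e'] -> ['d', 'c', 'a', 'e']
'e': index 3 in ['d', 'c', 'a', 'e'] -> ['e', 'd', 'c', 'a']
'e': index 0 in ['e', 'd', 'c', 'a'] -> ['e', 'd', 'c', 'a']
'c': index 2 in ['e', 'd', 'c', 'a'] -> ['c', 'e', 'd', 'a']
'a': index 3 in ['c', 'e', 'd', 'a'] -> ['a', 'c', 'e', 'd']
'c': index 1 in ['a', 'c', 'e', 'd'] -> ['c', 'a', 'e', 'd']
'c': index 0 in ['c', 'a', 'e', 'd'] -> ['c', 'a', 'e', 'd']


Output: [1, 2, 3, 0, 2, 3, 1, 0]


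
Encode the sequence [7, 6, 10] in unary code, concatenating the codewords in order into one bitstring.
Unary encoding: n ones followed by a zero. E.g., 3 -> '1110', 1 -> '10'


Encode each number as n ones followed by a terminating 0:
  7 -> 11111110 (8 bits)
  6 -> 1111110 (7 bits)
  10 -> 11111111110 (11 bits)
Total length = 8 + 7 + 11 = 26 bits.

Unary([7, 6, 10]) = 11111110111111011111111110 (26 bits)


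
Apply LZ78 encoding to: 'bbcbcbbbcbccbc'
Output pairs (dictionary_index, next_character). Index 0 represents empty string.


LZ78 encoding steps:
Dictionary: {0: ''}
Step 1: w='' (idx 0), next='b' -> output (0, 'b'), add 'b' as idx 1
Step 2: w='b' (idx 1), next='c' -> output (1, 'c'), add 'bc' as idx 2
Step 3: w='bc' (idx 2), next='b' -> output (2, 'b'), add 'bcb' as idx 3
Step 4: w='b' (idx 1), next='b' -> output (1, 'b'), add 'bb' as idx 4
Step 5: w='' (idx 0), next='c' -> output (0, 'c'), add 'c' as idx 5
Step 6: w='bc' (idx 2), next='c' -> output (2, 'c'), add 'bcc' as idx 6
Step 7: w='bc' (idx 2), end of input -> output (2, '')


Encoded: [(0, 'b'), (1, 'c'), (2, 'b'), (1, 'b'), (0, 'c'), (2, 'c'), (2, '')]


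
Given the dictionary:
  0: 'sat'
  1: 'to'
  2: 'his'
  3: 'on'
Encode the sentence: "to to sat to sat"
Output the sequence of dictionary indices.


Look up each word in the dictionary:
  'to' -> 1
  'to' -> 1
  'sat' -> 0
  'to' -> 1
  'sat' -> 0

Encoded: [1, 1, 0, 1, 0]


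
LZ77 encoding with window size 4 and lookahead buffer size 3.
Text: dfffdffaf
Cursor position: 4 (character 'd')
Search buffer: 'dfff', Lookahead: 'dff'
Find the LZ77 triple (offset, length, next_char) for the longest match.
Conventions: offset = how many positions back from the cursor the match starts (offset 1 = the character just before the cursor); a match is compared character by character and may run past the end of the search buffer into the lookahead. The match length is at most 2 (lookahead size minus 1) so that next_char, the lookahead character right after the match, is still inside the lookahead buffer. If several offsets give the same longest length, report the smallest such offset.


Try each offset into the search buffer:
  offset=1 (pos 3, char 'f'): match length 0
  offset=2 (pos 2, char 'f'): match length 0
  offset=3 (pos 1, char 'f'): match length 0
  offset=4 (pos 0, char 'd'): match length 2
Longest match has length 2 at offset 4.
next_char = character at position 4 + 2 = 6 -> 'f'

Best match: offset=4, length=2 (matching 'df' starting at position 0)
LZ77 triple: (4, 2, 'f')


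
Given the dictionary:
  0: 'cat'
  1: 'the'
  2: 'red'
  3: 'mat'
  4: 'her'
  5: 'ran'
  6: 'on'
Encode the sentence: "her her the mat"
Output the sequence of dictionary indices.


Look up each word in the dictionary:
  'her' -> 4
  'her' -> 4
  'the' -> 1
  'mat' -> 3

Encoded: [4, 4, 1, 3]


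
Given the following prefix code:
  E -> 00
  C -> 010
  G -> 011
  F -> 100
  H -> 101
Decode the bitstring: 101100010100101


Decoding step by step:
Bits 101 -> H
Bits 100 -> F
Bits 010 -> C
Bits 100 -> F
Bits 101 -> H


Decoded message: HFCFH


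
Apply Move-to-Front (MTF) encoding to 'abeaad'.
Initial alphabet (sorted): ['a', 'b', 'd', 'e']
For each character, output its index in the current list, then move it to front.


MTF encoding:
'a': index 0 in ['a', 'b', 'd', 'e'] -> ['a', 'b', 'd', 'e']
'b': index 1 in ['a', 'b', 'd', 'e'] -> ['b', 'a', 'd', 'e']
'e': index 3 in ['b', 'a', 'd', 'e'] -> ['e', 'b', 'a', 'd']
'a': index 2 in ['e', 'b', 'a', 'd'] -> ['a', 'e', 'b', 'd']
'a': index 0 in ['a', 'e', 'b', 'd'] -> ['a', 'e', 'b', 'd']
'd': index 3 in ['a', 'e', 'b', 'd'] -> ['d', 'a', 'e', 'b']


Output: [0, 1, 3, 2, 0, 3]


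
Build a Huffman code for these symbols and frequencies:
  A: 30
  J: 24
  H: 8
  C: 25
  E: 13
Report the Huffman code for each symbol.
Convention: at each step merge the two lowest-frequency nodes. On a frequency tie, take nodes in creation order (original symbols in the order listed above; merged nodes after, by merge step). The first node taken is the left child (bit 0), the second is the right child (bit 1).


Huffman tree construction:
Step 1: Merge H(8) + E(13) = 21
Step 2: Merge (H+E)(21) + J(24) = 45
Step 3: Merge C(25) + A(30) = 55
Step 4: Merge ((H+E)+J)(45) + (C+A)(55) = 100
Read each symbol's code off the tree from the root (left child = 0, right child = 1).

Codes:
  A: 11 (length 2)
  J: 01 (length 2)
  H: 000 (length 3)
  C: 10 (length 2)
  E: 001 (length 3)
Average code length: 221/100 = 2.2100 bits/symbol


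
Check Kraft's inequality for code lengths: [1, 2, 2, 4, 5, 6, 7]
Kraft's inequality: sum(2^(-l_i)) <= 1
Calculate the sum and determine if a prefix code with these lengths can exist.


Sum = 2^(-1) + 2^(-2) + 2^(-2) + 2^(-4) + 2^(-5) + 2^(-6) + 2^(-7)
    = 0.5 + 0.25 + 0.25 + 0.0625 + 0.03125 + 0.015625 + 0.0078125
    = 143/128 = 1.1171875
Since 1.1171875 > 1, Kraft's inequality is NOT satisfied.
A prefix code with these lengths CANNOT exist.

Kraft sum = 1.1171875. Not satisfied.


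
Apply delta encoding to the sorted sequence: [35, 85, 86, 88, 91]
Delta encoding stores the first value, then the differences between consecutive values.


First value: 35
Deltas:
  85 - 35 = 50
  86 - 85 = 1
  88 - 86 = 2
  91 - 88 = 3


Delta encoded: [35, 50, 1, 2, 3]


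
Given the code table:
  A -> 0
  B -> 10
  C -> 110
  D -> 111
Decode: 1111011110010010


Decoding:
111 -> D
10 -> B
111 -> D
10 -> B
0 -> A
10 -> B
0 -> A
10 -> B


Result: DBDBABAB


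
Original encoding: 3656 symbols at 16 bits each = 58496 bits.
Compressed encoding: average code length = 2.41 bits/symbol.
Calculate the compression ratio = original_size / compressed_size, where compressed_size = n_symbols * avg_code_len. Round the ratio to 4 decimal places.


original_size = n_symbols * orig_bits = 3656 * 16 = 58496 bits
compressed_size = n_symbols * avg_code_len = 3656 * 2.41 = 8810.96 bits
ratio = original_size / compressed_size = 58496 / 8810.96 = 6.639

Compression ratio = 6.639


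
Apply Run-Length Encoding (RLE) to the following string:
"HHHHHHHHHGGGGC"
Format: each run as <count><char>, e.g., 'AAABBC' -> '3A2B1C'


Scanning runs left to right:
  i=0: run of 'H' x 9 -> '9H'
  i=9: run of 'G' x 4 -> '4G'
  i=13: run of 'C' x 1 -> '1C'

RLE = 9H4G1C


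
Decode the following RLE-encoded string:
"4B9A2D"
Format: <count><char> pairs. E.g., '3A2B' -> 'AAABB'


Expanding each <count><char> pair:
  4B -> 'BBBB'
  9A -> 'AAAAAAAAA'
  2D -> 'DD'

Decoded = BBBBAAAAAAAAADD


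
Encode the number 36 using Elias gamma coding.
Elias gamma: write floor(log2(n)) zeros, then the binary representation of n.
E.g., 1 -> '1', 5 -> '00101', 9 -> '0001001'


num_bits = floor(log2(36)) + 1 = 6
leading_zeros = num_bits - 1 = 5
binary(36) = 100100

Elias gamma(36) = '00000' + '100100' = 00000100100 (11 bits)


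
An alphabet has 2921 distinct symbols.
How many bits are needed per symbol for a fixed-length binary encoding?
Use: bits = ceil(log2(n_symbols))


log2(2921) = 11.5122
Bracket: 2^11 = 2048 < 2921 <= 2^12 = 4096
So ceil(log2(2921)) = 12

bits = ceil(log2(2921)) = ceil(11.5122) = 12 bits


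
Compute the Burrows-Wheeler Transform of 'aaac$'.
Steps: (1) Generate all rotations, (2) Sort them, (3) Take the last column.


Rotations (sorted):
  0: $aaac -> last char: c
  1: aaac$ -> last char: $
  2: aac$a -> last char: a
  3: ac$aa -> last char: a
  4: c$aaa -> last char: a


BWT = c$aaa


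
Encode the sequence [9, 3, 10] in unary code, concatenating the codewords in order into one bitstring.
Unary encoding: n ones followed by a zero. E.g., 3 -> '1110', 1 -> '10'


Encode each number as n ones followed by a terminating 0:
  9 -> 1111111110 (10 bits)
  3 -> 1110 (4 bits)
  10 -> 11111111110 (11 bits)
Total length = 10 + 4 + 11 = 25 bits.

Unary([9, 3, 10]) = 1111111110111011111111110 (25 bits)


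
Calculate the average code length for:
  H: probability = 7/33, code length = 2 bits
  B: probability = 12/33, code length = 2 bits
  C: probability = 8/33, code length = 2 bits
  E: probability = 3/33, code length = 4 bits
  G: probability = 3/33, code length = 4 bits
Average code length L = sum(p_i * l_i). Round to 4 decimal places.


Weighted contributions p_i * l_i:
  H: (7/33) * 2 = 14/33
  B: (12/33) * 2 = 24/33
  C: (8/33) * 2 = 16/33
  E: (3/33) * 4 = 12/33
  G: (3/33) * 4 = 12/33
Sum = (14 + 24 + 16 + 12 + 12)/33 = 78/33

L = 78/33 = 2.3636 bits/symbol


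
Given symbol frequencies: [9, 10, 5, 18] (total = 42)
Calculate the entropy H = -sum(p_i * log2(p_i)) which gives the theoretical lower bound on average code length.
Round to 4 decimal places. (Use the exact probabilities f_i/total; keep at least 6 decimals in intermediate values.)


Per-symbol terms -p_i * log2(p_i) with p_i = f_i/42:
  p = 9/42 = 0.214286: log2(p) = -2.222392, -p*log2(p) = 0.476227
  p = 10/42 = 0.238095: log2(p) = -2.070389, -p*log2(p) = 0.492950
  p = 5/42 = 0.119048: log2(p) = -3.070389, -p*log2(p) = 0.365523
  p = 18/42 = 0.428571: log2(p) = -1.222392, -p*log2(p) = 0.523882
H = 0.476227 + 0.492950 + 0.365523 + 0.523882 = 1.858582

H = 1.8586 bits/symbol


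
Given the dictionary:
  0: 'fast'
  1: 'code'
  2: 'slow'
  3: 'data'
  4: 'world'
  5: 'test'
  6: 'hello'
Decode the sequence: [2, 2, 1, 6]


Look up each index in the dictionary:
  2 -> 'slow'
  2 -> 'slow'
  1 -> 'code'
  6 -> 'hello'

Decoded: "slow slow code hello"


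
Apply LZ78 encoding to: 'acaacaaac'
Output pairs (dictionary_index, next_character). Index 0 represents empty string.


LZ78 encoding steps:
Dictionary: {0: ''}
Step 1: w='' (idx 0), next='a' -> output (0, 'a'), add 'a' as idx 1
Step 2: w='' (idx 0), next='c' -> output (0, 'c'), add 'c' as idx 2
Step 3: w='a' (idx 1), next='a' -> output (1, 'a'), add 'aa' as idx 3
Step 4: w='c' (idx 2), next='a' -> output (2, 'a'), add 'ca' as idx 4
Step 5: w='aa' (idx 3), next='c' -> output (3, 'c'), add 'aac' as idx 5


Encoded: [(0, 'a'), (0, 'c'), (1, 'a'), (2, 'a'), (3, 'c')]


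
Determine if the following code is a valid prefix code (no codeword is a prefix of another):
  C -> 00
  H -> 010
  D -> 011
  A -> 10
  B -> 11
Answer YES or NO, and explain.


Checking each pair (does one codeword prefix another?):
  C='00' vs H='010': no prefix
  C='00' vs D='011': no prefix
  C='00' vs A='10': no prefix
  C='00' vs B='11': no prefix
  H='010' vs C='00': no prefix
  H='010' vs D='011': no prefix
  H='010' vs A='10': no prefix
  H='010' vs B='11': no prefix
  D='011' vs C='00': no prefix
  D='011' vs H='010': no prefix
  D='011' vs A='10': no prefix
  D='011' vs B='11': no prefix
  A='10' vs C='00': no prefix
  A='10' vs H='010': no prefix
  A='10' vs D='011': no prefix
  A='10' vs B='11': no prefix
  B='11' vs C='00': no prefix
  B='11' vs H='010': no prefix
  B='11' vs D='011': no prefix
  B='11' vs A='10': no prefix
No violation found over all pairs.

YES -- this is a valid prefix code. No codeword is a prefix of any other codeword.


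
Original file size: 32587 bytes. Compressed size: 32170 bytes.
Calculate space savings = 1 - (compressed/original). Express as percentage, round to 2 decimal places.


ratio = compressed/original = 32170/32587 = 0.987203
savings = 1 - ratio = 1 - 0.987203 = 0.012797
as a percentage: 0.012797 * 100 = 1.28%

Space savings = 1 - 32170/32587 = 1.28%


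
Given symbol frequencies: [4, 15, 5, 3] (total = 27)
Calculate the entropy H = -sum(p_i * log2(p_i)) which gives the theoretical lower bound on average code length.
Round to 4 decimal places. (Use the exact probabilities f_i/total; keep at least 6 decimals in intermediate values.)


Per-symbol terms -p_i * log2(p_i) with p_i = f_i/27:
  p = 4/27 = 0.148148: log2(p) = -2.754888, -p*log2(p) = 0.408131
  p = 15/27 = 0.555556: log2(p) = -0.847997, -p*log2(p) = 0.471109
  p = 5/27 = 0.185185: log2(p) = -2.432959, -p*log2(p) = 0.450548
  p = 3/27 = 0.111111: log2(p) = -3.169925, -p*log2(p) = 0.352214
H = 0.408131 + 0.471109 + 0.450548 + 0.352214 = 1.682002

H = 1.682 bits/symbol


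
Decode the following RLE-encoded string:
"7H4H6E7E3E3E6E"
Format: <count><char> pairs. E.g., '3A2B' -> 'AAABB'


Expanding each <count><char> pair:
  7H -> 'HHHHHHH'
  4H -> 'HHHH'
  6E -> 'EEEEEE'
  7E -> 'EEEEEEE'
  3E -> 'EEE'
  3E -> 'EEE'
  6E -> 'EEEEEE'

Decoded = HHHHHHHHHHHEEEEEEEEEEEEEEEEEEEEEEEEE


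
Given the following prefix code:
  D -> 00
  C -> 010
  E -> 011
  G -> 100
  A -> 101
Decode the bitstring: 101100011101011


Decoding step by step:
Bits 101 -> A
Bits 100 -> G
Bits 011 -> E
Bits 101 -> A
Bits 011 -> E


Decoded message: AGEAE


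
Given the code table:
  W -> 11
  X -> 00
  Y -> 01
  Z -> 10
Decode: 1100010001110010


Decoding:
11 -> W
00 -> X
01 -> Y
00 -> X
01 -> Y
11 -> W
00 -> X
10 -> Z


Result: WXYXYWXZ


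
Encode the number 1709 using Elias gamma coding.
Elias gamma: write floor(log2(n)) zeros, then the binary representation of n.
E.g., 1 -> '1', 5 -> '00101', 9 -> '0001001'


num_bits = floor(log2(1709)) + 1 = 11
leading_zeros = num_bits - 1 = 10
binary(1709) = 11010101101

Elias gamma(1709) = '0000000000' + '11010101101' = 000000000011010101101 (21 bits)


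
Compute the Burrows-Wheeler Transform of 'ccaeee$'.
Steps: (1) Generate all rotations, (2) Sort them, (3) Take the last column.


Rotations (sorted):
  0: $ccaeee -> last char: e
  1: aeee$cc -> last char: c
  2: caeee$c -> last char: c
  3: ccaeee$ -> last char: $
  4: e$ccaee -> last char: e
  5: ee$ccae -> last char: e
  6: eee$cca -> last char: a


BWT = ecc$eea


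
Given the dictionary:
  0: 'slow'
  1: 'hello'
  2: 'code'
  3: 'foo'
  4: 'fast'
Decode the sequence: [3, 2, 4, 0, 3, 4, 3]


Look up each index in the dictionary:
  3 -> 'foo'
  2 -> 'code'
  4 -> 'fast'
  0 -> 'slow'
  3 -> 'foo'
  4 -> 'fast'
  3 -> 'foo'

Decoded: "foo code fast slow foo fast foo"


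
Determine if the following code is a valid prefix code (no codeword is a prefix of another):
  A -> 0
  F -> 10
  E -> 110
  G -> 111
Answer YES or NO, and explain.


Checking each pair (does one codeword prefix another?):
  A='0' vs F='10': no prefix
  A='0' vs E='110': no prefix
  A='0' vs G='111': no prefix
  F='10' vs A='0': no prefix
  F='10' vs E='110': no prefix
  F='10' vs G='111': no prefix
  E='110' vs A='0': no prefix
  E='110' vs F='10': no prefix
  E='110' vs G='111': no prefix
  G='111' vs A='0': no prefix
  G='111' vs F='10': no prefix
  G='111' vs E='110': no prefix
No violation found over all pairs.

YES -- this is a valid prefix code. No codeword is a prefix of any other codeword.


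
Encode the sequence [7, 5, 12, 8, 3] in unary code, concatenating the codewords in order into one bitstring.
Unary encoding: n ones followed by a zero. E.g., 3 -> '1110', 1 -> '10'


Encode each number as n ones followed by a terminating 0:
  7 -> 11111110 (8 bits)
  5 -> 111110 (6 bits)
  12 -> 1111111111110 (13 bits)
  8 -> 111111110 (9 bits)
  3 -> 1110 (4 bits)
Total length = 8 + 6 + 13 + 9 + 4 = 40 bits.

Unary([7, 5, 12, 8, 3]) = 1111111011111011111111111101111111101110 (40 bits)


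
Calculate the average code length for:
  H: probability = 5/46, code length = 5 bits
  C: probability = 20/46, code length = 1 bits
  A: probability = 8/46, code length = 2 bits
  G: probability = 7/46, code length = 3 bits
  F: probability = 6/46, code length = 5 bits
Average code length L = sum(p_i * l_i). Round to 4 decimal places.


Weighted contributions p_i * l_i:
  H: (5/46) * 5 = 25/46
  C: (20/46) * 1 = 20/46
  A: (8/46) * 2 = 16/46
  G: (7/46) * 3 = 21/46
  F: (6/46) * 5 = 30/46
Sum = (25 + 20 + 16 + 21 + 30)/46 = 112/46

L = 112/46 = 2.4348 bits/symbol


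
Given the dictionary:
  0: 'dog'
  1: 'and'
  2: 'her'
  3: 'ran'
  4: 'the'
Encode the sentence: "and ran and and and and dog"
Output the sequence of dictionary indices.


Look up each word in the dictionary:
  'and' -> 1
  'ran' -> 3
  'and' -> 1
  'and' -> 1
  'and' -> 1
  'and' -> 1
  'dog' -> 0

Encoded: [1, 3, 1, 1, 1, 1, 0]


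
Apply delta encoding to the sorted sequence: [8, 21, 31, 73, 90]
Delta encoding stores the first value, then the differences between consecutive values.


First value: 8
Deltas:
  21 - 8 = 13
  31 - 21 = 10
  73 - 31 = 42
  90 - 73 = 17


Delta encoded: [8, 13, 10, 42, 17]


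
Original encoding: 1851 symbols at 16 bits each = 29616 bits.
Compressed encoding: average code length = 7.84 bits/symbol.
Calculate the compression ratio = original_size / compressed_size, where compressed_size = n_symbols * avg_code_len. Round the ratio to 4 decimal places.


original_size = n_symbols * orig_bits = 1851 * 16 = 29616 bits
compressed_size = n_symbols * avg_code_len = 1851 * 7.84 = 14511.84 bits
ratio = original_size / compressed_size = 29616 / 14511.84 = 2.0408

Compression ratio = 2.0408


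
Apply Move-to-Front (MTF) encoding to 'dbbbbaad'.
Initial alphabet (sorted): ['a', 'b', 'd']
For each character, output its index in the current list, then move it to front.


MTF encoding:
'd': index 2 in ['a', 'b', 'd'] -> ['d', 'a', 'b']
'b': index 2 in ['d', 'a', 'b'] -> ['b', 'd', 'a']
'b': index 0 in ['b', 'd', 'a'] -> ['b', 'd', 'a']
'b': index 0 in ['b', 'd', 'a'] -> ['b', 'd', 'a']
'b': index 0 in ['b', 'd', 'a'] -> ['b', 'd', 'a']
'a': index 2 in ['b', 'd', 'a'] -> ['a', 'b', 'd']
'a': index 0 in ['a', 'b', 'd'] -> ['a', 'b', 'd']
'd': index 2 in ['a', 'b', 'd'] -> ['d', 'a', 'b']


Output: [2, 2, 0, 0, 0, 2, 0, 2]


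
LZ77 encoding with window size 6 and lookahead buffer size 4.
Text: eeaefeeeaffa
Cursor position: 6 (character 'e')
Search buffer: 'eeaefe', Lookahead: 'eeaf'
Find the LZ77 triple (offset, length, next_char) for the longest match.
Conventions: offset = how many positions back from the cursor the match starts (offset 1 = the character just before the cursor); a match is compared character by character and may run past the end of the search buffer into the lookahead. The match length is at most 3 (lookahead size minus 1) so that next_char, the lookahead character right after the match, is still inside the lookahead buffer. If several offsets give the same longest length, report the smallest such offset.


Try each offset into the search buffer:
  offset=1 (pos 5, char 'e'): match length 2
  offset=2 (pos 4, char 'f'): match length 0
  offset=3 (pos 3, char 'e'): match length 1
  offset=4 (pos 2, char 'a'): match length 0
  offset=5 (pos 1, char 'e'): match length 1
  offset=6 (pos 0, char 'e'): match length 3
Longest match has length 3 at offset 6.
next_char = character at position 6 + 3 = 9 -> 'f'

Best match: offset=6, length=3 (matching 'eea' starting at position 0)
LZ77 triple: (6, 3, 'f')


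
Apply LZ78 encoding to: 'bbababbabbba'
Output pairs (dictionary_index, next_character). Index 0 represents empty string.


LZ78 encoding steps:
Dictionary: {0: ''}
Step 1: w='' (idx 0), next='b' -> output (0, 'b'), add 'b' as idx 1
Step 2: w='b' (idx 1), next='a' -> output (1, 'a'), add 'ba' as idx 2
Step 3: w='ba' (idx 2), next='b' -> output (2, 'b'), add 'bab' as idx 3
Step 4: w='bab' (idx 3), next='b' -> output (3, 'b'), add 'babb' as idx 4
Step 5: w='ba' (idx 2), end of input -> output (2, '')


Encoded: [(0, 'b'), (1, 'a'), (2, 'b'), (3, 'b'), (2, '')]


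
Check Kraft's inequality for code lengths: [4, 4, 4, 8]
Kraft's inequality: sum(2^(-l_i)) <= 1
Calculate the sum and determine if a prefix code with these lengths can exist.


Sum = 2^(-4) + 2^(-4) + 2^(-4) + 2^(-8)
    = 0.0625 + 0.0625 + 0.0625 + 0.00390625
    = 49/256 = 0.19140625
Since 0.19140625 <= 1, Kraft's inequality IS satisfied.
A prefix code with these lengths CAN exist.

Kraft sum = 0.19140625. Satisfied.


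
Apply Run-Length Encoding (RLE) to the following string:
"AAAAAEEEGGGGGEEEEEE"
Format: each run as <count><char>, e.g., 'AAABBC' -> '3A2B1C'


Scanning runs left to right:
  i=0: run of 'A' x 5 -> '5A'
  i=5: run of 'E' x 3 -> '3E'
  i=8: run of 'G' x 5 -> '5G'
  i=13: run of 'E' x 6 -> '6E'

RLE = 5A3E5G6E


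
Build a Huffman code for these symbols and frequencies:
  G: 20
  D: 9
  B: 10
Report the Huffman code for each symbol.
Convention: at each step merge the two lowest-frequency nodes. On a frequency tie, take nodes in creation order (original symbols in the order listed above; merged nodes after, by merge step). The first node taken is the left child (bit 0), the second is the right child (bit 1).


Huffman tree construction:
Step 1: Merge D(9) + B(10) = 19
Step 2: Merge (D+B)(19) + G(20) = 39
Read each symbol's code off the tree from the root (left child = 0, right child = 1).

Codes:
  G: 1 (length 1)
  D: 00 (length 2)
  B: 01 (length 2)
Average code length: 58/39 = 1.4872 bits/symbol


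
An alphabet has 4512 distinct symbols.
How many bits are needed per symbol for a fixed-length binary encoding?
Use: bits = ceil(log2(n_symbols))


log2(4512) = 12.1396
Bracket: 2^12 = 4096 < 4512 <= 2^13 = 8192
So ceil(log2(4512)) = 13

bits = ceil(log2(4512)) = ceil(12.1396) = 13 bits


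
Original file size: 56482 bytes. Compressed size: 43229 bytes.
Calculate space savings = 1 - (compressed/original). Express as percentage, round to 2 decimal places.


ratio = compressed/original = 43229/56482 = 0.765359
savings = 1 - ratio = 1 - 0.765359 = 0.234641
as a percentage: 0.234641 * 100 = 23.46%

Space savings = 1 - 43229/56482 = 23.46%


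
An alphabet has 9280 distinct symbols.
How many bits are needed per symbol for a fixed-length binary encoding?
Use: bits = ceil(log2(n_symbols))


log2(9280) = 13.1799
Bracket: 2^13 = 8192 < 9280 <= 2^14 = 16384
So ceil(log2(9280)) = 14

bits = ceil(log2(9280)) = ceil(13.1799) = 14 bits


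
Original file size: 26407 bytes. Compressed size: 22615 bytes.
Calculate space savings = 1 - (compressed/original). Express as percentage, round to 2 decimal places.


ratio = compressed/original = 22615/26407 = 0.856402
savings = 1 - ratio = 1 - 0.856402 = 0.143598
as a percentage: 0.143598 * 100 = 14.36%

Space savings = 1 - 22615/26407 = 14.36%


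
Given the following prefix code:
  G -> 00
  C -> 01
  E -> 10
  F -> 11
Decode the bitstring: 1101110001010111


Decoding step by step:
Bits 11 -> F
Bits 01 -> C
Bits 11 -> F
Bits 00 -> G
Bits 01 -> C
Bits 01 -> C
Bits 01 -> C
Bits 11 -> F


Decoded message: FCFGCCCF


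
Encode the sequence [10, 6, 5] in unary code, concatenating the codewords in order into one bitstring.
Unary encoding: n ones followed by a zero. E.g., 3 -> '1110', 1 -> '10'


Encode each number as n ones followed by a terminating 0:
  10 -> 11111111110 (11 bits)
  6 -> 1111110 (7 bits)
  5 -> 111110 (6 bits)
Total length = 11 + 7 + 6 = 24 bits.

Unary([10, 6, 5]) = 111111111101111110111110 (24 bits)


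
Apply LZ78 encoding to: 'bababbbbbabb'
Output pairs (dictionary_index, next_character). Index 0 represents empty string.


LZ78 encoding steps:
Dictionary: {0: ''}
Step 1: w='' (idx 0), next='b' -> output (0, 'b'), add 'b' as idx 1
Step 2: w='' (idx 0), next='a' -> output (0, 'a'), add 'a' as idx 2
Step 3: w='b' (idx 1), next='a' -> output (1, 'a'), add 'ba' as idx 3
Step 4: w='b' (idx 1), next='b' -> output (1, 'b'), add 'bb' as idx 4
Step 5: w='bb' (idx 4), next='b' -> output (4, 'b'), add 'bbb' as idx 5
Step 6: w='a' (idx 2), next='b' -> output (2, 'b'), add 'ab' as idx 6
Step 7: w='b' (idx 1), end of input -> output (1, '')


Encoded: [(0, 'b'), (0, 'a'), (1, 'a'), (1, 'b'), (4, 'b'), (2, 'b'), (1, '')]


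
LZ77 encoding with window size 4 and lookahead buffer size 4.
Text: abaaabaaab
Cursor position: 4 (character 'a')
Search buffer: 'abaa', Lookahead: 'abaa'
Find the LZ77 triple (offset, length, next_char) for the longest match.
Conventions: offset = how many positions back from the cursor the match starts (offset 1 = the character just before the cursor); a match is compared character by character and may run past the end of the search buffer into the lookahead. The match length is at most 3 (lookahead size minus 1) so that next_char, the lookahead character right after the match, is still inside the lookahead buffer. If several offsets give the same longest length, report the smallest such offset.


Try each offset into the search buffer:
  offset=1 (pos 3, char 'a'): match length 1
  offset=2 (pos 2, char 'a'): match length 1
  offset=3 (pos 1, char 'b'): match length 0
  offset=4 (pos 0, char 'a'): match length 3
Longest match has length 3 at offset 4.
next_char = character at position 4 + 3 = 7 -> 'a'

Best match: offset=4, length=3 (matching 'aba' starting at position 0)
LZ77 triple: (4, 3, 'a')


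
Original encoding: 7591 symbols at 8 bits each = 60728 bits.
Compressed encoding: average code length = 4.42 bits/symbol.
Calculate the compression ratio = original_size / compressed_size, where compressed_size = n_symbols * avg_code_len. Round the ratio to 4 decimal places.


original_size = n_symbols * orig_bits = 7591 * 8 = 60728 bits
compressed_size = n_symbols * avg_code_len = 7591 * 4.42 = 33552.22 bits
ratio = original_size / compressed_size = 60728 / 33552.22 = 1.81

Compression ratio = 1.81


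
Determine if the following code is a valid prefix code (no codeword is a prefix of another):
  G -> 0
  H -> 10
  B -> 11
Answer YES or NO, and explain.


Checking each pair (does one codeword prefix another?):
  G='0' vs H='10': no prefix
  G='0' vs B='11': no prefix
  H='10' vs G='0': no prefix
  H='10' vs B='11': no prefix
  B='11' vs G='0': no prefix
  B='11' vs H='10': no prefix
No violation found over all pairs.

YES -- this is a valid prefix code. No codeword is a prefix of any other codeword.


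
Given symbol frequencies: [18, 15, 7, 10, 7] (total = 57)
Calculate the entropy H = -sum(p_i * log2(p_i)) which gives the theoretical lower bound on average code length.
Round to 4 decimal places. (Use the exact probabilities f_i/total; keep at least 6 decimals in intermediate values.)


Per-symbol terms -p_i * log2(p_i) with p_i = f_i/57:
  p = 18/57 = 0.315789: log2(p) = -1.662965, -p*log2(p) = 0.525147
  p = 15/57 = 0.263158: log2(p) = -1.925999, -p*log2(p) = 0.506842
  p = 7/57 = 0.122807: log2(p) = -3.025535, -p*log2(p) = 0.371557
  p = 10/57 = 0.175439: log2(p) = -2.510962, -p*log2(p) = 0.440520
  p = 7/57 = 0.122807: log2(p) = -3.025535, -p*log2(p) = 0.371557
H = 0.525147 + 0.506842 + 0.371557 + 0.440520 + 0.371557 = 2.215623

H = 2.2156 bits/symbol


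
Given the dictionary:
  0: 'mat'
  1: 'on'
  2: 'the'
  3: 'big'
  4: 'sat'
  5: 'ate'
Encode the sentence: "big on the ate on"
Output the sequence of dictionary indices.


Look up each word in the dictionary:
  'big' -> 3
  'on' -> 1
  'the' -> 2
  'ate' -> 5
  'on' -> 1

Encoded: [3, 1, 2, 5, 1]


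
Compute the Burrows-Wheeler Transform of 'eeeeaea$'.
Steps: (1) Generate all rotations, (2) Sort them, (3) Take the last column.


Rotations (sorted):
  0: $eeeeaea -> last char: a
  1: a$eeeeae -> last char: e
  2: aea$eeee -> last char: e
  3: ea$eeeea -> last char: a
  4: eaea$eee -> last char: e
  5: eeaea$ee -> last char: e
  6: eeeaea$e -> last char: e
  7: eeeeaea$ -> last char: $


BWT = aeeaeee$


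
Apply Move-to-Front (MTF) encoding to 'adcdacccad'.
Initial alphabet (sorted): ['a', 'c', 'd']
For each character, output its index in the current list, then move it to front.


MTF encoding:
'a': index 0 in ['a', 'c', 'd'] -> ['a', 'c', 'd']
'd': index 2 in ['a', 'c', 'd'] -> ['d', 'a', 'c']
'c': index 2 in ['d', 'a', 'c'] -> ['c', 'd', 'a']
'd': index 1 in ['c', 'd', 'a'] -> ['d', 'c', 'a']
'a': index 2 in ['d', 'c', 'a'] -> ['a', 'd', 'c']
'c': index 2 in ['a', 'd', 'c'] -> ['c', 'a', 'd']
'c': index 0 in ['c', 'a', 'd'] -> ['c', 'a', 'd']
'c': index 0 in ['c', 'a', 'd'] -> ['c', 'a', 'd']
'a': index 1 in ['c', 'a', 'd'] -> ['a', 'c', 'd']
'd': index 2 in ['a', 'c', 'd'] -> ['d', 'a', 'c']


Output: [0, 2, 2, 1, 2, 2, 0, 0, 1, 2]


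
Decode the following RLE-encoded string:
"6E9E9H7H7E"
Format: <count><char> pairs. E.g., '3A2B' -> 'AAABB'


Expanding each <count><char> pair:
  6E -> 'EEEEEE'
  9E -> 'EEEEEEEEE'
  9H -> 'HHHHHHHHH'
  7H -> 'HHHHHHH'
  7E -> 'EEEEEEE'

Decoded = EEEEEEEEEEEEEEEHHHHHHHHHHHHHHHHEEEEEEE


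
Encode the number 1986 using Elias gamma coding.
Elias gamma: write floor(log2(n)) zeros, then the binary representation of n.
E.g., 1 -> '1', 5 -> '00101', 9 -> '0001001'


num_bits = floor(log2(1986)) + 1 = 11
leading_zeros = num_bits - 1 = 10
binary(1986) = 11111000010

Elias gamma(1986) = '0000000000' + '11111000010' = 000000000011111000010 (21 bits)


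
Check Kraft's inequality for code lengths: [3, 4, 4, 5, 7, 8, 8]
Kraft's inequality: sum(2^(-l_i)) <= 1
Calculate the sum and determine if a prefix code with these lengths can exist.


Sum = 2^(-3) + 2^(-4) + 2^(-4) + 2^(-5) + 2^(-7) + 2^(-8) + 2^(-8)
    = 0.125 + 0.0625 + 0.0625 + 0.03125 + 0.0078125 + 0.00390625 + 0.00390625
    = 76/256 = 0.296875
Since 0.296875 <= 1, Kraft's inequality IS satisfied.
A prefix code with these lengths CAN exist.

Kraft sum = 0.296875. Satisfied.


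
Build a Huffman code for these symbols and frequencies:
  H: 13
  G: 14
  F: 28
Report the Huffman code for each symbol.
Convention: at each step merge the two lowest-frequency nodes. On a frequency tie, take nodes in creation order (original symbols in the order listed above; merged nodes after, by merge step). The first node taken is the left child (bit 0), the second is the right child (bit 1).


Huffman tree construction:
Step 1: Merge H(13) + G(14) = 27
Step 2: Merge (H+G)(27) + F(28) = 55
Read each symbol's code off the tree from the root (left child = 0, right child = 1).

Codes:
  H: 00 (length 2)
  G: 01 (length 2)
  F: 1 (length 1)
Average code length: 82/55 = 1.4909 bits/symbol


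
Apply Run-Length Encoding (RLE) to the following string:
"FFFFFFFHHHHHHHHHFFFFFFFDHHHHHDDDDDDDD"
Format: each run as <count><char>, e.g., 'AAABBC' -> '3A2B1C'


Scanning runs left to right:
  i=0: run of 'F' x 7 -> '7F'
  i=7: run of 'H' x 9 -> '9H'
  i=16: run of 'F' x 7 -> '7F'
  i=23: run of 'D' x 1 -> '1D'
  i=24: run of 'H' x 5 -> '5H'
  i=29: run of 'D' x 8 -> '8D'

RLE = 7F9H7F1D5H8D


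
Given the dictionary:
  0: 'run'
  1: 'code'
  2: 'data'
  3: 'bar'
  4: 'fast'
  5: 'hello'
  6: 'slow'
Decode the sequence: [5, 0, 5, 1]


Look up each index in the dictionary:
  5 -> 'hello'
  0 -> 'run'
  5 -> 'hello'
  1 -> 'code'

Decoded: "hello run hello code"


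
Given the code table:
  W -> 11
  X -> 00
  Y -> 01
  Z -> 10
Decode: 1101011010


Decoding:
11 -> W
01 -> Y
01 -> Y
10 -> Z
10 -> Z


Result: WYYZZ


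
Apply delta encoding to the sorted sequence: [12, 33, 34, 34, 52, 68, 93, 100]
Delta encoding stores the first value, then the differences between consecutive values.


First value: 12
Deltas:
  33 - 12 = 21
  34 - 33 = 1
  34 - 34 = 0
  52 - 34 = 18
  68 - 52 = 16
  93 - 68 = 25
  100 - 93 = 7


Delta encoded: [12, 21, 1, 0, 18, 16, 25, 7]


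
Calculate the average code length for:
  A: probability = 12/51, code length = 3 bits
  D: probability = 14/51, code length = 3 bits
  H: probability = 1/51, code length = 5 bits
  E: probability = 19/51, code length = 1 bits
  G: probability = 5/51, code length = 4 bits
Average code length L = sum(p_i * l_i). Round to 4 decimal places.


Weighted contributions p_i * l_i:
  A: (12/51) * 3 = 36/51
  D: (14/51) * 3 = 42/51
  H: (1/51) * 5 = 5/51
  E: (19/51) * 1 = 19/51
  G: (5/51) * 4 = 20/51
Sum = (36 + 42 + 5 + 19 + 20)/51 = 122/51

L = 122/51 = 2.3922 bits/symbol


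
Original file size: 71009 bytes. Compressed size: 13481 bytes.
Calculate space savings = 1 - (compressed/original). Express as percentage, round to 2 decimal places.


ratio = compressed/original = 13481/71009 = 0.189849
savings = 1 - ratio = 1 - 0.189849 = 0.810151
as a percentage: 0.810151 * 100 = 81.02%

Space savings = 1 - 13481/71009 = 81.02%


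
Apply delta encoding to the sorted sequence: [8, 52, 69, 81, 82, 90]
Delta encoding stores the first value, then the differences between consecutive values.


First value: 8
Deltas:
  52 - 8 = 44
  69 - 52 = 17
  81 - 69 = 12
  82 - 81 = 1
  90 - 82 = 8


Delta encoded: [8, 44, 17, 12, 1, 8]


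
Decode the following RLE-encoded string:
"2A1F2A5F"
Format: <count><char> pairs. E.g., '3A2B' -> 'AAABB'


Expanding each <count><char> pair:
  2A -> 'AA'
  1F -> 'F'
  2A -> 'AA'
  5F -> 'FFFFF'

Decoded = AAFAAFFFFF


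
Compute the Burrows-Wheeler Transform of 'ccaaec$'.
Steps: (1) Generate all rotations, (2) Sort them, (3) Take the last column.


Rotations (sorted):
  0: $ccaaec -> last char: c
  1: aaec$cc -> last char: c
  2: aec$cca -> last char: a
  3: c$ccaae -> last char: e
  4: caaec$c -> last char: c
  5: ccaaec$ -> last char: $
  6: ec$ccaa -> last char: a


BWT = ccaec$a


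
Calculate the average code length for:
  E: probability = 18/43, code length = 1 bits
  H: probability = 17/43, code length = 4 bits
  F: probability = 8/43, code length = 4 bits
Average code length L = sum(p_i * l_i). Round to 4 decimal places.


Weighted contributions p_i * l_i:
  E: (18/43) * 1 = 18/43
  H: (17/43) * 4 = 68/43
  F: (8/43) * 4 = 32/43
Sum = (18 + 68 + 32)/43 = 118/43

L = 118/43 = 2.7442 bits/symbol
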